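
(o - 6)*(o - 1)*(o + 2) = o^3 - 5*o^2 - 8*o + 12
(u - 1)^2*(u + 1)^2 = u^4 - 2*u^2 + 1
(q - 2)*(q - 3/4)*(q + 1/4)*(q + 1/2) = q^4 - 2*q^3 - 7*q^2/16 + 25*q/32 + 3/16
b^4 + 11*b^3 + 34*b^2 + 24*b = b*(b + 1)*(b + 4)*(b + 6)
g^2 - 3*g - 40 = (g - 8)*(g + 5)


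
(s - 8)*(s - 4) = s^2 - 12*s + 32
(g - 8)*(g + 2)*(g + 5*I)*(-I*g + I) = -I*g^4 + 5*g^3 + 7*I*g^3 - 35*g^2 + 10*I*g^2 - 50*g - 16*I*g + 80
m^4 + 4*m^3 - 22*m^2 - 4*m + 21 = (m - 3)*(m - 1)*(m + 1)*(m + 7)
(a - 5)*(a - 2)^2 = a^3 - 9*a^2 + 24*a - 20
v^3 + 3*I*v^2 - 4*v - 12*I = (v - 2)*(v + 2)*(v + 3*I)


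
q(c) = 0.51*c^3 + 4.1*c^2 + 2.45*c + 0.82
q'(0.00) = 2.45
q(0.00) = 0.82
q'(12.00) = 321.17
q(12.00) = 1501.90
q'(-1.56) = -6.62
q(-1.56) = 5.04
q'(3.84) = 56.50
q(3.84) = 99.56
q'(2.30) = 29.40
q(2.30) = 34.35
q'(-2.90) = -8.46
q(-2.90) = 15.76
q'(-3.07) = -8.30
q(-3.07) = 17.18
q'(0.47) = 6.64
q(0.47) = 2.93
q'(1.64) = 20.01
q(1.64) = 18.11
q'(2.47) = 32.04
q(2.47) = 39.57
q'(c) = 1.53*c^2 + 8.2*c + 2.45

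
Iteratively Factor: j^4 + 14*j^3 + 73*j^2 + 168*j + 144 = (j + 4)*(j^3 + 10*j^2 + 33*j + 36) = (j + 3)*(j + 4)*(j^2 + 7*j + 12) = (j + 3)*(j + 4)^2*(j + 3)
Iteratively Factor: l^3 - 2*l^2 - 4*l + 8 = (l - 2)*(l^2 - 4) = (l - 2)^2*(l + 2)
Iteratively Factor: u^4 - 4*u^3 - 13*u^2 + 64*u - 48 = (u - 3)*(u^3 - u^2 - 16*u + 16) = (u - 3)*(u - 1)*(u^2 - 16) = (u - 4)*(u - 3)*(u - 1)*(u + 4)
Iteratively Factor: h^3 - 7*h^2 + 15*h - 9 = (h - 3)*(h^2 - 4*h + 3) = (h - 3)*(h - 1)*(h - 3)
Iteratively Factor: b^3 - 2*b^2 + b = (b - 1)*(b^2 - b) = b*(b - 1)*(b - 1)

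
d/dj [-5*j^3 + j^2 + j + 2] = -15*j^2 + 2*j + 1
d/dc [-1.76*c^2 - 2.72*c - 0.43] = -3.52*c - 2.72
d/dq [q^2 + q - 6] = 2*q + 1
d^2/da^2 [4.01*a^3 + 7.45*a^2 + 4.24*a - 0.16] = 24.06*a + 14.9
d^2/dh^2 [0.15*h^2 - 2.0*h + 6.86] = 0.300000000000000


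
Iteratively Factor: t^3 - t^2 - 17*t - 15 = (t + 3)*(t^2 - 4*t - 5) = (t - 5)*(t + 3)*(t + 1)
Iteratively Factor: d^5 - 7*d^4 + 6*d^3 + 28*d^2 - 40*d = (d - 5)*(d^4 - 2*d^3 - 4*d^2 + 8*d) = (d - 5)*(d - 2)*(d^3 - 4*d) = (d - 5)*(d - 2)*(d + 2)*(d^2 - 2*d) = (d - 5)*(d - 2)^2*(d + 2)*(d)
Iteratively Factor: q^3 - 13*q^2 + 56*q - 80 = (q - 5)*(q^2 - 8*q + 16) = (q - 5)*(q - 4)*(q - 4)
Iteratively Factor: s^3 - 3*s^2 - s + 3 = (s + 1)*(s^2 - 4*s + 3) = (s - 3)*(s + 1)*(s - 1)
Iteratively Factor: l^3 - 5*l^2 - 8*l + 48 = (l - 4)*(l^2 - l - 12) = (l - 4)^2*(l + 3)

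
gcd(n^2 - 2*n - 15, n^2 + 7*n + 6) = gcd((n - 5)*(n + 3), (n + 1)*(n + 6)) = 1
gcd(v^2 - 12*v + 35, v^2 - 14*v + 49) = v - 7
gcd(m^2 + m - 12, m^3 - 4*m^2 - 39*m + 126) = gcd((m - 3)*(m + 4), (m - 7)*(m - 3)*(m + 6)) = m - 3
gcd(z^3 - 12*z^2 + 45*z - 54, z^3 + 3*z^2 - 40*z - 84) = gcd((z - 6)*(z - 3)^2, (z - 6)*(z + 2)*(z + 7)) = z - 6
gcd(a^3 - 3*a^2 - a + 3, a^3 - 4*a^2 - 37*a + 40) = a - 1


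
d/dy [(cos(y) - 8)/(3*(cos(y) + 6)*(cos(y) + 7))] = (cos(y)^2 - 16*cos(y) - 146)*sin(y)/(3*(cos(y) + 6)^2*(cos(y) + 7)^2)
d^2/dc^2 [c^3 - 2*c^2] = 6*c - 4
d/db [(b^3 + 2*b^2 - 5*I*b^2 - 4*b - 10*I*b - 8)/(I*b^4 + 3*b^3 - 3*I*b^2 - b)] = (I*b^3 + b^2*(7 + 4*I) + 24*b - 8*I)/(b^2*(b^3 - 3*I*b^2 - 3*b + I))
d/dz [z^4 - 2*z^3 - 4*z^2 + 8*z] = 4*z^3 - 6*z^2 - 8*z + 8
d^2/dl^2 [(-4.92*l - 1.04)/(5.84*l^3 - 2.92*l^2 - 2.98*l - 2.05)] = (-1006.797312*l^5 + 77.7607680000001*l^4 + 28.6113280000002*l^3 - 651.435648*l^2 + 47.703456*l + 54.092208)/(199.176704*l^9 - 298.765056*l^8 - 155.521536*l^7 + 70.257536*l^6 + 289.108032*l^5 + 83.829696*l^4 - 59.865472*l^3 - 91.42836*l^2 - 37.57035*l - 8.615125)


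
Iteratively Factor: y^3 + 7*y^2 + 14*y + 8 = (y + 2)*(y^2 + 5*y + 4) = (y + 1)*(y + 2)*(y + 4)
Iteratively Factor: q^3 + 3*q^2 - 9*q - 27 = (q + 3)*(q^2 - 9) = (q + 3)^2*(q - 3)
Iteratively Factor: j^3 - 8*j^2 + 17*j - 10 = (j - 2)*(j^2 - 6*j + 5) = (j - 2)*(j - 1)*(j - 5)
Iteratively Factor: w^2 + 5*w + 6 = (w + 3)*(w + 2)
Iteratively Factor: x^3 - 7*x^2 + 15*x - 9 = (x - 3)*(x^2 - 4*x + 3) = (x - 3)*(x - 1)*(x - 3)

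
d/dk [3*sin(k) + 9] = 3*cos(k)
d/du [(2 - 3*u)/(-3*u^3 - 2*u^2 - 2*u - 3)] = (-18*u^3 + 12*u^2 + 8*u + 13)/(9*u^6 + 12*u^5 + 16*u^4 + 26*u^3 + 16*u^2 + 12*u + 9)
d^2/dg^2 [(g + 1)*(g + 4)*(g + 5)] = 6*g + 20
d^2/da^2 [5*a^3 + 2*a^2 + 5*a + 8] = 30*a + 4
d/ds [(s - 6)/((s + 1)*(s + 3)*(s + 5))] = (-2*s^3 + 9*s^2 + 108*s + 153)/(s^6 + 18*s^5 + 127*s^4 + 444*s^3 + 799*s^2 + 690*s + 225)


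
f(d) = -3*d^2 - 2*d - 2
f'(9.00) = -56.00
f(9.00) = -263.00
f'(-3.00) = 16.00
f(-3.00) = -23.00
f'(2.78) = -18.68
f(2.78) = -30.75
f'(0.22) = -3.32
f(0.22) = -2.59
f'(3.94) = -25.64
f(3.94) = -56.45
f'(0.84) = -7.04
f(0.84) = -5.80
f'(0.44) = -4.64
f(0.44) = -3.46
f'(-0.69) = 2.14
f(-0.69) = -2.05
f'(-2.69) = 14.14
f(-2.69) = -18.33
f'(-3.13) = 16.78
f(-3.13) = -25.13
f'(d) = -6*d - 2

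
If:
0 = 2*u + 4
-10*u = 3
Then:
No Solution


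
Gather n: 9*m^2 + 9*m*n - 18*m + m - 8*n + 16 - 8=9*m^2 - 17*m + n*(9*m - 8) + 8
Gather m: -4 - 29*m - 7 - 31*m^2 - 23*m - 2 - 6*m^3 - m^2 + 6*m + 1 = -6*m^3 - 32*m^2 - 46*m - 12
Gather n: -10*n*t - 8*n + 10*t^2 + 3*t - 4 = n*(-10*t - 8) + 10*t^2 + 3*t - 4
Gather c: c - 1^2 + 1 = c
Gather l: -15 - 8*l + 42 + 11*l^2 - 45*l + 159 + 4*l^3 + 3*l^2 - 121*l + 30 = 4*l^3 + 14*l^2 - 174*l + 216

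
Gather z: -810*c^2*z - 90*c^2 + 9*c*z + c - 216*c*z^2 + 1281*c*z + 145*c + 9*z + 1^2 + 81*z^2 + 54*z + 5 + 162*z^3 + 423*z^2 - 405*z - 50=-90*c^2 + 146*c + 162*z^3 + z^2*(504 - 216*c) + z*(-810*c^2 + 1290*c - 342) - 44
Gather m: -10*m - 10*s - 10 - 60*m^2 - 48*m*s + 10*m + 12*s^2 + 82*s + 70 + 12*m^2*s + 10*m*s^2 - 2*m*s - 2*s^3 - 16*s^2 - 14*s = m^2*(12*s - 60) + m*(10*s^2 - 50*s) - 2*s^3 - 4*s^2 + 58*s + 60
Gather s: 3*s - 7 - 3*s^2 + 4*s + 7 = -3*s^2 + 7*s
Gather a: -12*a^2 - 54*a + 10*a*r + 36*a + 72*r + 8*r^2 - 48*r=-12*a^2 + a*(10*r - 18) + 8*r^2 + 24*r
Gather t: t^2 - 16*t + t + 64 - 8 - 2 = t^2 - 15*t + 54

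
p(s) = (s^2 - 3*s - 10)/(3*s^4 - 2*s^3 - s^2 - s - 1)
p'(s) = (2*s - 3)/(3*s^4 - 2*s^3 - s^2 - s - 1) + (s^2 - 3*s - 10)*(-12*s^3 + 6*s^2 + 2*s + 1)/(3*s^4 - 2*s^3 - s^2 - s - 1)^2 = ((3 - 2*s)*(-3*s^4 + 2*s^3 + s^2 + s + 1) - (-s^2 + 3*s + 10)*(-12*s^3 + 6*s^2 + 2*s + 1))/(-3*s^4 + 2*s^3 + s^2 + s + 1)^2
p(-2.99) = 0.03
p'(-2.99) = 0.00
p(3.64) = -0.02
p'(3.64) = 0.03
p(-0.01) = 10.07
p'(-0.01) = -6.92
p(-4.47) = 0.02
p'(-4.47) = 0.01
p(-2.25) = 0.02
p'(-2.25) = -0.05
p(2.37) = -0.19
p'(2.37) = 0.43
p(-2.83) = 0.03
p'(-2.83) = 0.00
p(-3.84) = 0.02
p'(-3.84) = 0.01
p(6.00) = 0.00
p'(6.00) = 0.00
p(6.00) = 0.00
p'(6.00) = 0.00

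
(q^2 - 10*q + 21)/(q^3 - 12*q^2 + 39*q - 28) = (q - 3)/(q^2 - 5*q + 4)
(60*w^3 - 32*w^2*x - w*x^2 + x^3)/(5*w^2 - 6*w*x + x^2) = (-12*w^2 + 4*w*x + x^2)/(-w + x)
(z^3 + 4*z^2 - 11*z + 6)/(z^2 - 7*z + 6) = (z^2 + 5*z - 6)/(z - 6)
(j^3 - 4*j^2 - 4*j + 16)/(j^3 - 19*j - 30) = (j^2 - 6*j + 8)/(j^2 - 2*j - 15)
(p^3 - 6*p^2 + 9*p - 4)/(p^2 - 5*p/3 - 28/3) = 3*(p^2 - 2*p + 1)/(3*p + 7)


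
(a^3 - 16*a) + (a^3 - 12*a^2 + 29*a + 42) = 2*a^3 - 12*a^2 + 13*a + 42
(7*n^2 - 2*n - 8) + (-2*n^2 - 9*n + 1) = 5*n^2 - 11*n - 7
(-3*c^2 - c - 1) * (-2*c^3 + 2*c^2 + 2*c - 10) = 6*c^5 - 4*c^4 - 6*c^3 + 26*c^2 + 8*c + 10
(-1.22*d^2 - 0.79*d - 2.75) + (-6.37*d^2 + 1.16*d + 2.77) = -7.59*d^2 + 0.37*d + 0.02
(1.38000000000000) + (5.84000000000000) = 7.22000000000000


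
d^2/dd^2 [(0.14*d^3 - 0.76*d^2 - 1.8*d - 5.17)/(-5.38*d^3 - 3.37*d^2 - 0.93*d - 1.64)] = (-1.4210854715202e-14*d^7 + 49.072056*d^6 + 316.802376*d^5 + 1983.528528*d^4 + 1425.298484*d^3 + 290.43201*d^2 - 238.424586*d - 49.606574)/(155.720872*d^9 + 292.627884*d^8 + 264.055242*d^7 + 281.847949*d^6 + 224.050341*d^5 + 113.853543*d^4 + 75.054045*d^3 + 31.447164*d^2 + 7.503984*d + 4.410944)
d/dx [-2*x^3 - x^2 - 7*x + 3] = -6*x^2 - 2*x - 7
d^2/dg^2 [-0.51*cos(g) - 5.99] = 0.51*cos(g)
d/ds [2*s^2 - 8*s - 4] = 4*s - 8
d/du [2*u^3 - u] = 6*u^2 - 1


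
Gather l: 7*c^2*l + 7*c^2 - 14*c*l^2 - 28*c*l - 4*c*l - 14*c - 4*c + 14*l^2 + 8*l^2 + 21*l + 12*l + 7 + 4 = 7*c^2 - 18*c + l^2*(22 - 14*c) + l*(7*c^2 - 32*c + 33) + 11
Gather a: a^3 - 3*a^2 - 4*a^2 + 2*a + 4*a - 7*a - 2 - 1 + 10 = a^3 - 7*a^2 - a + 7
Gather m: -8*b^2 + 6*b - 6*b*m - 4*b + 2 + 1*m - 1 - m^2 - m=-8*b^2 - 6*b*m + 2*b - m^2 + 1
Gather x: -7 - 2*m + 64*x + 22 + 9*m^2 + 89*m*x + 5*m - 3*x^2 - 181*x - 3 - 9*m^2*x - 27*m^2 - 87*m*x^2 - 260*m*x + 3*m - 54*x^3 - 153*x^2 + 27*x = -18*m^2 + 6*m - 54*x^3 + x^2*(-87*m - 156) + x*(-9*m^2 - 171*m - 90) + 12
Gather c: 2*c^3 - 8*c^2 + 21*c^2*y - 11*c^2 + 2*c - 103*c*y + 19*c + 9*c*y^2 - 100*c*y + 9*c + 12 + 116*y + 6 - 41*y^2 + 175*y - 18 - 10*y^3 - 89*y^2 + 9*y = 2*c^3 + c^2*(21*y - 19) + c*(9*y^2 - 203*y + 30) - 10*y^3 - 130*y^2 + 300*y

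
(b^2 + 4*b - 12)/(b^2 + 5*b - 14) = (b + 6)/(b + 7)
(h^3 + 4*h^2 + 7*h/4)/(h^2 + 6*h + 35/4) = h*(2*h + 1)/(2*h + 5)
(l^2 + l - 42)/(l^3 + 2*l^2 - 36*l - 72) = (l + 7)/(l^2 + 8*l + 12)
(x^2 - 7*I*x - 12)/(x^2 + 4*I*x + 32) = (x - 3*I)/(x + 8*I)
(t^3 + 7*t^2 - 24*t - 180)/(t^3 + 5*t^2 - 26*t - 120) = (t + 6)/(t + 4)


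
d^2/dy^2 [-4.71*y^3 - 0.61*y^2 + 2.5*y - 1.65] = -28.26*y - 1.22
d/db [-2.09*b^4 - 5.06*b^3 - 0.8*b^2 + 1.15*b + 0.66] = -8.36*b^3 - 15.18*b^2 - 1.6*b + 1.15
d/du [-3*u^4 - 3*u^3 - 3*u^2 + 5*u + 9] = -12*u^3 - 9*u^2 - 6*u + 5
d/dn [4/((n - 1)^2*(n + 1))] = -(12*n + 4)/((n - 1)^3*(n + 1)^2)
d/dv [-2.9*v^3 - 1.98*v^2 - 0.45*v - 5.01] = -8.7*v^2 - 3.96*v - 0.45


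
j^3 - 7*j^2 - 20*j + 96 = (j - 8)*(j - 3)*(j + 4)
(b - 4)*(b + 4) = b^2 - 16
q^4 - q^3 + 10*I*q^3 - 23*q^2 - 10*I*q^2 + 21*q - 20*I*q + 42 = (q - 2)*(q + 1)*(q + 3*I)*(q + 7*I)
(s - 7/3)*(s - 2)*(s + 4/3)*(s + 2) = s^4 - s^3 - 64*s^2/9 + 4*s + 112/9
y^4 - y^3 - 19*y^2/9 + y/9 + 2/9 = (y - 2)*(y - 1/3)*(y + 1/3)*(y + 1)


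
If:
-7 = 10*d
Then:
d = -7/10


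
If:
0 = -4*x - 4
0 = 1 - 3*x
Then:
No Solution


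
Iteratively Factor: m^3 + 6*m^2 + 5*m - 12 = (m + 4)*(m^2 + 2*m - 3) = (m - 1)*(m + 4)*(m + 3)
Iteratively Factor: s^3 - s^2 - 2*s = (s - 2)*(s^2 + s) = s*(s - 2)*(s + 1)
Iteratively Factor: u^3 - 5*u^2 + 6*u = (u)*(u^2 - 5*u + 6) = u*(u - 2)*(u - 3)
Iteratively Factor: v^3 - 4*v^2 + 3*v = (v - 3)*(v^2 - v) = (v - 3)*(v - 1)*(v)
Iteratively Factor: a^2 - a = (a - 1)*(a)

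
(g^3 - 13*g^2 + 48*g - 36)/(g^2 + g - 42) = (g^2 - 7*g + 6)/(g + 7)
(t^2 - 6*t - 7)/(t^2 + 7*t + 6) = (t - 7)/(t + 6)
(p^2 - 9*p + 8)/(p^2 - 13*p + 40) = (p - 1)/(p - 5)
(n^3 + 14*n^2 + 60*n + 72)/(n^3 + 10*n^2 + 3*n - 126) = (n^2 + 8*n + 12)/(n^2 + 4*n - 21)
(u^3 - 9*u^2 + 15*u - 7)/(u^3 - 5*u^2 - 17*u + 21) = (u - 1)/(u + 3)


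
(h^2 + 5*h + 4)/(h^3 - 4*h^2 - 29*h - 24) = (h + 4)/(h^2 - 5*h - 24)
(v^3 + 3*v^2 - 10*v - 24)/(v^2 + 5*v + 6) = (v^2 + v - 12)/(v + 3)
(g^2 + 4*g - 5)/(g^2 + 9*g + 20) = (g - 1)/(g + 4)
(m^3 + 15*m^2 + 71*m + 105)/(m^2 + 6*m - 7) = (m^2 + 8*m + 15)/(m - 1)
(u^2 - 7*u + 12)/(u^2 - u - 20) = (-u^2 + 7*u - 12)/(-u^2 + u + 20)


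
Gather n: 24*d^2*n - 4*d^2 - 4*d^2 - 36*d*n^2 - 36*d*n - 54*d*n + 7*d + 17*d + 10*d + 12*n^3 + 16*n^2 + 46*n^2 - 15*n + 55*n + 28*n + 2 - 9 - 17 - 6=-8*d^2 + 34*d + 12*n^3 + n^2*(62 - 36*d) + n*(24*d^2 - 90*d + 68) - 30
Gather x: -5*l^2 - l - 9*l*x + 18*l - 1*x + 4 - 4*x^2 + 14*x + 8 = -5*l^2 + 17*l - 4*x^2 + x*(13 - 9*l) + 12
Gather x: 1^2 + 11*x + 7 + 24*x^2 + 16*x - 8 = 24*x^2 + 27*x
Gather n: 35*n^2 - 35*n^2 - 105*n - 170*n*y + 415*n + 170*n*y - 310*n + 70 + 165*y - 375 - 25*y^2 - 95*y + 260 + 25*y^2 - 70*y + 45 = 0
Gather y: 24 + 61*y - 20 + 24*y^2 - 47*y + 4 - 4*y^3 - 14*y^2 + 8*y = -4*y^3 + 10*y^2 + 22*y + 8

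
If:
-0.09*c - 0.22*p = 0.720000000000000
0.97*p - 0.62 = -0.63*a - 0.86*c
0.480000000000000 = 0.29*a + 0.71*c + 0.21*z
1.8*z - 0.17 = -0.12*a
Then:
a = 7.77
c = -2.37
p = -2.30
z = -0.42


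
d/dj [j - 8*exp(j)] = 1 - 8*exp(j)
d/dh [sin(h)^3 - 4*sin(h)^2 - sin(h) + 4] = (3*sin(h)^2 - 8*sin(h) - 1)*cos(h)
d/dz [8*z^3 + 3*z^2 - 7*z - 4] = 24*z^2 + 6*z - 7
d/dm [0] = 0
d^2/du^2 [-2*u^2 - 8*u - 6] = -4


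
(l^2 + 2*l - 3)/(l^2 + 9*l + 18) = (l - 1)/(l + 6)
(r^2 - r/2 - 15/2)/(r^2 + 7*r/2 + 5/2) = (r - 3)/(r + 1)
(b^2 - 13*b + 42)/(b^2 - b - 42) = (b - 6)/(b + 6)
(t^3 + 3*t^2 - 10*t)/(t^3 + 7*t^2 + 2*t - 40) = t/(t + 4)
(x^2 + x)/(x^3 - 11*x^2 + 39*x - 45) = x*(x + 1)/(x^3 - 11*x^2 + 39*x - 45)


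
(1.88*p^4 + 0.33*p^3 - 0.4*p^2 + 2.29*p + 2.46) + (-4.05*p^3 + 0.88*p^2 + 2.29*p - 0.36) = 1.88*p^4 - 3.72*p^3 + 0.48*p^2 + 4.58*p + 2.1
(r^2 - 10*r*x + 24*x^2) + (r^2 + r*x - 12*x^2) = 2*r^2 - 9*r*x + 12*x^2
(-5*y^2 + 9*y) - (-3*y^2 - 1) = -2*y^2 + 9*y + 1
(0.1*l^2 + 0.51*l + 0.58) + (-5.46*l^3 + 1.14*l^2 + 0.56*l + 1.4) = -5.46*l^3 + 1.24*l^2 + 1.07*l + 1.98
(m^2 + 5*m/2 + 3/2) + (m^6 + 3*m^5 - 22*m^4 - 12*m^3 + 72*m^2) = m^6 + 3*m^5 - 22*m^4 - 12*m^3 + 73*m^2 + 5*m/2 + 3/2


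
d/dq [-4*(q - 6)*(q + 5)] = 4 - 8*q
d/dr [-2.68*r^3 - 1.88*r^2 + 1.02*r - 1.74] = -8.04*r^2 - 3.76*r + 1.02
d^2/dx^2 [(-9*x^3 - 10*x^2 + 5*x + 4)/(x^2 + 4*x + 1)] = 12*(-15*x^3 - 11*x^2 + x + 5)/(x^6 + 12*x^5 + 51*x^4 + 88*x^3 + 51*x^2 + 12*x + 1)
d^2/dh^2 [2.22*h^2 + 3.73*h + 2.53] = 4.44000000000000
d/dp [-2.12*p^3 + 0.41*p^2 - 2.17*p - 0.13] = -6.36*p^2 + 0.82*p - 2.17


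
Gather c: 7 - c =7 - c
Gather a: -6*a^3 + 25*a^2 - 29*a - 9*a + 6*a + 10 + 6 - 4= -6*a^3 + 25*a^2 - 32*a + 12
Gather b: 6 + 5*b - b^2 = -b^2 + 5*b + 6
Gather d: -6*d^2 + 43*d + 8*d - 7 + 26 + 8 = -6*d^2 + 51*d + 27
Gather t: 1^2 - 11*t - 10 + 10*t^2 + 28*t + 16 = 10*t^2 + 17*t + 7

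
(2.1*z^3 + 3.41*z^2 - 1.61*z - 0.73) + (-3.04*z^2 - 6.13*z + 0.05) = 2.1*z^3 + 0.37*z^2 - 7.74*z - 0.68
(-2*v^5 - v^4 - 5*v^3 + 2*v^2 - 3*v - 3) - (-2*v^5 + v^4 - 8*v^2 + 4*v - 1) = -2*v^4 - 5*v^3 + 10*v^2 - 7*v - 2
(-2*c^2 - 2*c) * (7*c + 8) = -14*c^3 - 30*c^2 - 16*c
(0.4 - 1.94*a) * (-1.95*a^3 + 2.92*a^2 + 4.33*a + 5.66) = 3.783*a^4 - 6.4448*a^3 - 7.2322*a^2 - 9.2484*a + 2.264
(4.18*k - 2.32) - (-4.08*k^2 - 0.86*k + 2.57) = 4.08*k^2 + 5.04*k - 4.89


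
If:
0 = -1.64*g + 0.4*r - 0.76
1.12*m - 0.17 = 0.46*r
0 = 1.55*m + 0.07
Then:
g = -0.58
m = -0.05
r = -0.48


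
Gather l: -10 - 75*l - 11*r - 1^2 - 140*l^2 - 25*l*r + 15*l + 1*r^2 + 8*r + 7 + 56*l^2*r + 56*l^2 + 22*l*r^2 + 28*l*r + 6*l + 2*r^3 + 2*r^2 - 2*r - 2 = l^2*(56*r - 84) + l*(22*r^2 + 3*r - 54) + 2*r^3 + 3*r^2 - 5*r - 6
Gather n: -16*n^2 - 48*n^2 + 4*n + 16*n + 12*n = -64*n^2 + 32*n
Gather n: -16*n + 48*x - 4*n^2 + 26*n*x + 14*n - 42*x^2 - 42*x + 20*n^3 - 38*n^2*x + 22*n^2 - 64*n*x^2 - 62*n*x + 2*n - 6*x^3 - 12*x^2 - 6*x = 20*n^3 + n^2*(18 - 38*x) + n*(-64*x^2 - 36*x) - 6*x^3 - 54*x^2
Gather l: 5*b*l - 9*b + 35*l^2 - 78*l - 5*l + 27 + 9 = -9*b + 35*l^2 + l*(5*b - 83) + 36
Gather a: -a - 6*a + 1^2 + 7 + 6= 14 - 7*a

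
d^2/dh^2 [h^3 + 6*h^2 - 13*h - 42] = 6*h + 12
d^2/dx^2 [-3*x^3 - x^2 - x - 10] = -18*x - 2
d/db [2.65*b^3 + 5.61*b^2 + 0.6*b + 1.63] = 7.95*b^2 + 11.22*b + 0.6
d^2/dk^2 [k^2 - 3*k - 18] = 2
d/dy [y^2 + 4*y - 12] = 2*y + 4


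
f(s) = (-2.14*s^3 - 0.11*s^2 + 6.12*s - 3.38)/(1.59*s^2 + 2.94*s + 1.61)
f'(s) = (-3.18*s - 2.94)*(-2.14*s^3 - 0.11*s^2 + 6.12*s - 3.38)/(1.59*s^2 + 2.94*s + 1.61)^2 + (-6.42*s^2 - 0.22*s + 6.12)/(1.59*s^2 + 2.94*s + 1.61) = (-3.4026*s^4 - 12.5832*s^3 - 20.3904*s^2 + 10.3942*s + 19.7904)/(2.5281*s^4 + 9.3492*s^3 + 13.7634*s^2 + 9.4668*s + 2.5921)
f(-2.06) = 0.98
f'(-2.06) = -7.45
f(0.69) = 0.02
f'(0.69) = 0.64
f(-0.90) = -29.44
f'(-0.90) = 13.55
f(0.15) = -1.18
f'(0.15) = 4.79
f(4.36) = -3.50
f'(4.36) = -1.30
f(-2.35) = 2.70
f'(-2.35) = -4.76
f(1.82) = -0.45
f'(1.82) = -0.95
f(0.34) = -0.50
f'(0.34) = 2.62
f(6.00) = -5.66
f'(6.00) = -1.33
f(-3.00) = 4.94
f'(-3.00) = -2.59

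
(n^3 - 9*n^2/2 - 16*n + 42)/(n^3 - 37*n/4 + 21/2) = 2*(n - 6)/(2*n - 3)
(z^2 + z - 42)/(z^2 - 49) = (z - 6)/(z - 7)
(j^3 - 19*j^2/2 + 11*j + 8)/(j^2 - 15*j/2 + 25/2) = (2*j^3 - 19*j^2 + 22*j + 16)/(2*j^2 - 15*j + 25)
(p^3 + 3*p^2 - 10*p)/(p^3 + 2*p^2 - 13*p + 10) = p/(p - 1)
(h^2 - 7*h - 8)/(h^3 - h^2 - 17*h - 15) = (h - 8)/(h^2 - 2*h - 15)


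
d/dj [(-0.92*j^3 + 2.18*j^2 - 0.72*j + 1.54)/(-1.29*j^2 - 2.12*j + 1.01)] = (1.1868*j^4 + 3.9008*j^3 - 8.338*j^2 + 8.3768*j + 2.5376)/(1.6641*j^4 + 5.4696*j^3 + 1.8886*j^2 - 4.2824*j + 1.0201)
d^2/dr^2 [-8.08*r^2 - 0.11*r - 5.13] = -16.1600000000000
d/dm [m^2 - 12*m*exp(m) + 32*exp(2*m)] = -12*m*exp(m) + 2*m + 64*exp(2*m) - 12*exp(m)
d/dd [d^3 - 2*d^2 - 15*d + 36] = 3*d^2 - 4*d - 15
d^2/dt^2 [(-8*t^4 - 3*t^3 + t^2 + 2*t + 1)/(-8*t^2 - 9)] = 2*(512*t^6 + 1728*t^4 - 344*t^3 + 3912*t^2 + 1161*t - 9)/(512*t^6 + 1728*t^4 + 1944*t^2 + 729)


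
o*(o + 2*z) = o^2 + 2*o*z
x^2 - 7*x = x*(x - 7)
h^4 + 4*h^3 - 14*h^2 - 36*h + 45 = (h - 3)*(h - 1)*(h + 3)*(h + 5)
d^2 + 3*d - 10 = (d - 2)*(d + 5)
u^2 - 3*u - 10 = (u - 5)*(u + 2)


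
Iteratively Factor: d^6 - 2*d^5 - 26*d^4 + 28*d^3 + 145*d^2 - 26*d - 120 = (d + 2)*(d^5 - 4*d^4 - 18*d^3 + 64*d^2 + 17*d - 60) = (d - 3)*(d + 2)*(d^4 - d^3 - 21*d^2 + d + 20) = (d - 3)*(d + 2)*(d + 4)*(d^3 - 5*d^2 - d + 5) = (d - 3)*(d + 1)*(d + 2)*(d + 4)*(d^2 - 6*d + 5) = (d - 3)*(d - 1)*(d + 1)*(d + 2)*(d + 4)*(d - 5)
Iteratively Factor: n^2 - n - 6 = (n - 3)*(n + 2)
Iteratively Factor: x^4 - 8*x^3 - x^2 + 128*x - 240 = (x - 5)*(x^3 - 3*x^2 - 16*x + 48) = (x - 5)*(x + 4)*(x^2 - 7*x + 12) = (x - 5)*(x - 3)*(x + 4)*(x - 4)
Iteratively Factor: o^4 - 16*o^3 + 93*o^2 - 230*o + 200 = (o - 2)*(o^3 - 14*o^2 + 65*o - 100) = (o - 4)*(o - 2)*(o^2 - 10*o + 25) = (o - 5)*(o - 4)*(o - 2)*(o - 5)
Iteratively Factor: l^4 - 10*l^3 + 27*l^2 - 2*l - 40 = (l - 2)*(l^3 - 8*l^2 + 11*l + 20) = (l - 4)*(l - 2)*(l^2 - 4*l - 5) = (l - 5)*(l - 4)*(l - 2)*(l + 1)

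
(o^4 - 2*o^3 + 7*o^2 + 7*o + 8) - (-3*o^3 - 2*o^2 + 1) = o^4 + o^3 + 9*o^2 + 7*o + 7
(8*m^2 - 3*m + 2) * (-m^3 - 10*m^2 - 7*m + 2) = -8*m^5 - 77*m^4 - 28*m^3 + 17*m^2 - 20*m + 4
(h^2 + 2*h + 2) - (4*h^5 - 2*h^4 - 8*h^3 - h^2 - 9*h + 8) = -4*h^5 + 2*h^4 + 8*h^3 + 2*h^2 + 11*h - 6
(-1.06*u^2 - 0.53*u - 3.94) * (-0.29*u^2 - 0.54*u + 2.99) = 0.3074*u^4 + 0.7261*u^3 - 1.7406*u^2 + 0.5429*u - 11.7806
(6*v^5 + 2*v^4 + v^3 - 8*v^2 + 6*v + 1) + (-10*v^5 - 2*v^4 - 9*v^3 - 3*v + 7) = -4*v^5 - 8*v^3 - 8*v^2 + 3*v + 8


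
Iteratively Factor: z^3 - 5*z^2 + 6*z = (z - 3)*(z^2 - 2*z) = z*(z - 3)*(z - 2)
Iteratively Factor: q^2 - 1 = (q + 1)*(q - 1)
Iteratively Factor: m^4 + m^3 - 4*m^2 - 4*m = (m - 2)*(m^3 + 3*m^2 + 2*m) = m*(m - 2)*(m^2 + 3*m + 2) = m*(m - 2)*(m + 1)*(m + 2)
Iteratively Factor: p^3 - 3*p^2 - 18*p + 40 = (p - 2)*(p^2 - p - 20) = (p - 2)*(p + 4)*(p - 5)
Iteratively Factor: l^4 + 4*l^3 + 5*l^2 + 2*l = (l + 1)*(l^3 + 3*l^2 + 2*l) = (l + 1)*(l + 2)*(l^2 + l) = l*(l + 1)*(l + 2)*(l + 1)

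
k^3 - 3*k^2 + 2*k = k*(k - 2)*(k - 1)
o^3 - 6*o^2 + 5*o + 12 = (o - 4)*(o - 3)*(o + 1)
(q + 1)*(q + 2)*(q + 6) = q^3 + 9*q^2 + 20*q + 12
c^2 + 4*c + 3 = (c + 1)*(c + 3)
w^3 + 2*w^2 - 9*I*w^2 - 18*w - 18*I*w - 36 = (w + 2)*(w - 6*I)*(w - 3*I)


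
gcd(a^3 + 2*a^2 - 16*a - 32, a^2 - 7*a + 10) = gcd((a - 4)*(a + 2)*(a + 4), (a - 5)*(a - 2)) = 1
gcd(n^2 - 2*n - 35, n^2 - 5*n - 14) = n - 7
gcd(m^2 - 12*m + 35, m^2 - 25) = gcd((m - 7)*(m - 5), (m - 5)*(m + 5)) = m - 5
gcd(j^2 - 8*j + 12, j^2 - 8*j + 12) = j^2 - 8*j + 12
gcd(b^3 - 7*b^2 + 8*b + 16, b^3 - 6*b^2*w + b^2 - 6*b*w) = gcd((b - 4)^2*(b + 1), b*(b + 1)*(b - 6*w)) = b + 1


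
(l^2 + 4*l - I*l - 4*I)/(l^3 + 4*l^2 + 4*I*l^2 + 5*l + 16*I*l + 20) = 1/(l + 5*I)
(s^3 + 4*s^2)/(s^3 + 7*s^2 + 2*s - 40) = s^2/(s^2 + 3*s - 10)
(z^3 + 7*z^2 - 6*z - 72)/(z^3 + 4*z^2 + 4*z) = (z^3 + 7*z^2 - 6*z - 72)/(z*(z^2 + 4*z + 4))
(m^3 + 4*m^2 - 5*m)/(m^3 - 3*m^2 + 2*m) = (m + 5)/(m - 2)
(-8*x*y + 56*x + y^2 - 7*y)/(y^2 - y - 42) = (-8*x + y)/(y + 6)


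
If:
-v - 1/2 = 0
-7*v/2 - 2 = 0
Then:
No Solution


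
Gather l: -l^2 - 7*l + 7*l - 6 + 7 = 1 - l^2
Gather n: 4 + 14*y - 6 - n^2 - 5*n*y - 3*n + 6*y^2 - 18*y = -n^2 + n*(-5*y - 3) + 6*y^2 - 4*y - 2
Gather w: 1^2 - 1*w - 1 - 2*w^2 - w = -2*w^2 - 2*w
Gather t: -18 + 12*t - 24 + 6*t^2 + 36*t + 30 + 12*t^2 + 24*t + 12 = 18*t^2 + 72*t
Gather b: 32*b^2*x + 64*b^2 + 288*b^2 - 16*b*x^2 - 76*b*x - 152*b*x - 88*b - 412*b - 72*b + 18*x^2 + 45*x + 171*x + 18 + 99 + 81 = b^2*(32*x + 352) + b*(-16*x^2 - 228*x - 572) + 18*x^2 + 216*x + 198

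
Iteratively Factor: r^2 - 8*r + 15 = (r - 3)*(r - 5)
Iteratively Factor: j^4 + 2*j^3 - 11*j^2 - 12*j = (j + 4)*(j^3 - 2*j^2 - 3*j) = j*(j + 4)*(j^2 - 2*j - 3) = j*(j - 3)*(j + 4)*(j + 1)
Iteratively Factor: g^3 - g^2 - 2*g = (g)*(g^2 - g - 2) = g*(g - 2)*(g + 1)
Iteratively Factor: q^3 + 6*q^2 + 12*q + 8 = (q + 2)*(q^2 + 4*q + 4) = (q + 2)^2*(q + 2)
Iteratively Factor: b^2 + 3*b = (b + 3)*(b)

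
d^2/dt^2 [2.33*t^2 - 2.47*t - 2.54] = 4.66000000000000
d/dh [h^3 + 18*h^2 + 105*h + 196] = 3*h^2 + 36*h + 105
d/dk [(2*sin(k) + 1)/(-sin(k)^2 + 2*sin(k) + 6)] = 2*(sin(k)^2 + sin(k) + 5)*cos(k)/(sin(k)^2 - 2*sin(k) - 6)^2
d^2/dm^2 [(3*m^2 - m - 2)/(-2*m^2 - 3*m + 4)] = 4*(11*m^3 - 24*m^2 + 30*m - 1)/(8*m^6 + 36*m^5 + 6*m^4 - 117*m^3 - 12*m^2 + 144*m - 64)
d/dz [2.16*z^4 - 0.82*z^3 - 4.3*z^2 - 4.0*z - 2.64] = 8.64*z^3 - 2.46*z^2 - 8.6*z - 4.0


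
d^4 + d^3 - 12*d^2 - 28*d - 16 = (d - 4)*(d + 1)*(d + 2)^2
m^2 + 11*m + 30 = (m + 5)*(m + 6)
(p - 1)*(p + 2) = p^2 + p - 2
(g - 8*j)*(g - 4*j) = g^2 - 12*g*j + 32*j^2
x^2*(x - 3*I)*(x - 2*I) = x^4 - 5*I*x^3 - 6*x^2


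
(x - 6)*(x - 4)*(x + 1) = x^3 - 9*x^2 + 14*x + 24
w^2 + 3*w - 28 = (w - 4)*(w + 7)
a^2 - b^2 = (a - b)*(a + b)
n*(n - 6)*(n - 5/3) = n^3 - 23*n^2/3 + 10*n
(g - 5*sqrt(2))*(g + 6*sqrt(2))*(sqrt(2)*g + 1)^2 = 2*g^4 + 4*sqrt(2)*g^3 - 115*g^2 - 119*sqrt(2)*g - 60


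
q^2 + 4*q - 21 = (q - 3)*(q + 7)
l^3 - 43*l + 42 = (l - 6)*(l - 1)*(l + 7)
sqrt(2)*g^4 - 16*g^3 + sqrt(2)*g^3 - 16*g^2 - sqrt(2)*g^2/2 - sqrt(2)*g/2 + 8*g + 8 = (g - 8*sqrt(2))*(g - sqrt(2)/2)*(g + sqrt(2)/2)*(sqrt(2)*g + sqrt(2))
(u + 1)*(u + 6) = u^2 + 7*u + 6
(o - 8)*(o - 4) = o^2 - 12*o + 32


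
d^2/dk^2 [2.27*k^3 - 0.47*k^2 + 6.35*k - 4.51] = 13.62*k - 0.94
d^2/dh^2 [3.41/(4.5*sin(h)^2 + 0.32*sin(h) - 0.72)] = (-276.21*sin(h)^4 - 14.7312*sin(h)^3 + 369.772216*sin(h)^2 + 28.676736*sin(h) + 22.795168)/(4.5*sin(h)^2 + 0.32*sin(h) - 0.72)^3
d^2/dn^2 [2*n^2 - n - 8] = 4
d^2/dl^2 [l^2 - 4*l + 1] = 2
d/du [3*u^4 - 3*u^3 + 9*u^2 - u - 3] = 12*u^3 - 9*u^2 + 18*u - 1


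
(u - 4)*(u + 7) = u^2 + 3*u - 28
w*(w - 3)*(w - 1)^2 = w^4 - 5*w^3 + 7*w^2 - 3*w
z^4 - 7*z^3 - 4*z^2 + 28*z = z*(z - 7)*(z - 2)*(z + 2)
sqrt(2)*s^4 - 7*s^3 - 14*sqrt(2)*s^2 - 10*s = s*(s - 5*sqrt(2))*(s + sqrt(2))*(sqrt(2)*s + 1)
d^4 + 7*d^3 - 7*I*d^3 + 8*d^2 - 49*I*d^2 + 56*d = d*(d + 7)*(d - 8*I)*(d + I)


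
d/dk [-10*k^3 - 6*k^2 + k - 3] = -30*k^2 - 12*k + 1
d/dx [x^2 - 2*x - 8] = 2*x - 2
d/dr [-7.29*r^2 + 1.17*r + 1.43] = 1.17 - 14.58*r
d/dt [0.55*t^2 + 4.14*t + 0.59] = 1.1*t + 4.14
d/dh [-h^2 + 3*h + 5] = 3 - 2*h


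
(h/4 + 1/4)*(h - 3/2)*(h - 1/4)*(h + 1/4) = h^4/4 - h^3/8 - 25*h^2/64 + h/128 + 3/128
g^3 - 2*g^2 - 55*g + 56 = (g - 8)*(g - 1)*(g + 7)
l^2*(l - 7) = l^3 - 7*l^2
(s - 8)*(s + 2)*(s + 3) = s^3 - 3*s^2 - 34*s - 48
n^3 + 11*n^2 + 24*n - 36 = (n - 1)*(n + 6)^2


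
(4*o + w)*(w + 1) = 4*o*w + 4*o + w^2 + w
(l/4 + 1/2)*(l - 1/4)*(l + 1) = l^3/4 + 11*l^2/16 + 5*l/16 - 1/8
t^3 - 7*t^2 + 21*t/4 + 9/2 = (t - 6)*(t - 3/2)*(t + 1/2)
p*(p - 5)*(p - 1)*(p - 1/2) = p^4 - 13*p^3/2 + 8*p^2 - 5*p/2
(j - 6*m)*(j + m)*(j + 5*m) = j^3 - 31*j*m^2 - 30*m^3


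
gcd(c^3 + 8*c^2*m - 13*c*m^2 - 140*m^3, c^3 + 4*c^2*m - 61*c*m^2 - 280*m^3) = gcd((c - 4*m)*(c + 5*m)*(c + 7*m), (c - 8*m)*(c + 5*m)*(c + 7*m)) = c^2 + 12*c*m + 35*m^2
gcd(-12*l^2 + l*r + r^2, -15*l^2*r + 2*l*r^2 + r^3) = -3*l + r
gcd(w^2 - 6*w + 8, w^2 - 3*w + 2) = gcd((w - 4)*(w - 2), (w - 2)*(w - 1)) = w - 2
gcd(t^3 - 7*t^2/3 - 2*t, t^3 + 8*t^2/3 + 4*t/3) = t^2 + 2*t/3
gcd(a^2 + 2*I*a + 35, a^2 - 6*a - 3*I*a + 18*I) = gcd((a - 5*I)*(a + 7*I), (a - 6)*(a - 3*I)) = 1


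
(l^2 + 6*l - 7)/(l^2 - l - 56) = (l - 1)/(l - 8)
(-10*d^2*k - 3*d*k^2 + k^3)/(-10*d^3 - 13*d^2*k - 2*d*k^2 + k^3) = k/(d + k)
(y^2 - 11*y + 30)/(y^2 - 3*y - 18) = (y - 5)/(y + 3)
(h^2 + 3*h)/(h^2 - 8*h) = (h + 3)/(h - 8)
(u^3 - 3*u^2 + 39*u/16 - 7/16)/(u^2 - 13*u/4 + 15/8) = (16*u^3 - 48*u^2 + 39*u - 7)/(2*(8*u^2 - 26*u + 15))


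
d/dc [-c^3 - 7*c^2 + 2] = c*(-3*c - 14)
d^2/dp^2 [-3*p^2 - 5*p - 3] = -6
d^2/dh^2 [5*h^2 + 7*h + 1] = 10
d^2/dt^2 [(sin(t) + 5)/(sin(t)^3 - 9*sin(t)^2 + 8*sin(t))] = 2*(-2*sin(t)^3 - 11*sin(t)^2 + 215*sin(t) - 668 - 415/sin(t) + 760/sin(t)^2 - 320/sin(t)^3)/((sin(t) - 8)^3*(sin(t) - 1)^2)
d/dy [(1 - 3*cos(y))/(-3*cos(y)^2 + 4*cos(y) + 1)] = (9*cos(y)^2 - 6*cos(y) + 7)*sin(y)/(3*sin(y)^2 + 4*cos(y) - 2)^2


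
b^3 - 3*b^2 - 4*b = b*(b - 4)*(b + 1)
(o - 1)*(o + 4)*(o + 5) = o^3 + 8*o^2 + 11*o - 20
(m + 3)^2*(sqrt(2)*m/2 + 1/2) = sqrt(2)*m^3/2 + m^2/2 + 3*sqrt(2)*m^2 + 3*m + 9*sqrt(2)*m/2 + 9/2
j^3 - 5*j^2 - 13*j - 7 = (j - 7)*(j + 1)^2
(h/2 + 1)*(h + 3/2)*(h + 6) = h^3/2 + 19*h^2/4 + 12*h + 9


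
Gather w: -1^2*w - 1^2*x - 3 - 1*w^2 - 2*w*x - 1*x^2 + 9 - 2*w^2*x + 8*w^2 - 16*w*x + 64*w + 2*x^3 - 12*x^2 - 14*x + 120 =w^2*(7 - 2*x) + w*(63 - 18*x) + 2*x^3 - 13*x^2 - 15*x + 126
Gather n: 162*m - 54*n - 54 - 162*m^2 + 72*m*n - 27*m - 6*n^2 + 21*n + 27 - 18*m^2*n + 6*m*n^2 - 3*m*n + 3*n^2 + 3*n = -162*m^2 + 135*m + n^2*(6*m - 3) + n*(-18*m^2 + 69*m - 30) - 27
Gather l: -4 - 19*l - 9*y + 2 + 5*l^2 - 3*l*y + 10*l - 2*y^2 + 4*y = 5*l^2 + l*(-3*y - 9) - 2*y^2 - 5*y - 2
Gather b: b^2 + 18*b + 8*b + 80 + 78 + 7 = b^2 + 26*b + 165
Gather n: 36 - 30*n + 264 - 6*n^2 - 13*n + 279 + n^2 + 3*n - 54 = -5*n^2 - 40*n + 525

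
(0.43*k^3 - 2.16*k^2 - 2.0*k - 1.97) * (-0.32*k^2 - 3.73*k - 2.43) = -0.1376*k^5 - 0.9127*k^4 + 7.6519*k^3 + 13.3392*k^2 + 12.2081*k + 4.7871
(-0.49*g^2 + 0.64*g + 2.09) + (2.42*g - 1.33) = -0.49*g^2 + 3.06*g + 0.76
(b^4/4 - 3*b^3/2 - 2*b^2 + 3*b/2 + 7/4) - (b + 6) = b^4/4 - 3*b^3/2 - 2*b^2 + b/2 - 17/4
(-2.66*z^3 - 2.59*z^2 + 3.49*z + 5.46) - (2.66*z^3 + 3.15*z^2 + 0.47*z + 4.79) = -5.32*z^3 - 5.74*z^2 + 3.02*z + 0.67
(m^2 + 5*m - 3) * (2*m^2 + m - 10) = 2*m^4 + 11*m^3 - 11*m^2 - 53*m + 30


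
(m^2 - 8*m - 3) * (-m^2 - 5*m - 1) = -m^4 + 3*m^3 + 42*m^2 + 23*m + 3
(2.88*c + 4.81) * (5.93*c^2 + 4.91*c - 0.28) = 17.0784*c^3 + 42.6641*c^2 + 22.8107*c - 1.3468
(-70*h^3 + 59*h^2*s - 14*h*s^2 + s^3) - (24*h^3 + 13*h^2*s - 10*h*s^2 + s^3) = -94*h^3 + 46*h^2*s - 4*h*s^2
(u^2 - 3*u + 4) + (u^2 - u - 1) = 2*u^2 - 4*u + 3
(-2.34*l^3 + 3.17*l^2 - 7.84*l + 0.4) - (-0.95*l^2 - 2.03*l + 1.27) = -2.34*l^3 + 4.12*l^2 - 5.81*l - 0.87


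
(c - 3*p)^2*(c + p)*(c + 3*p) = c^4 - 2*c^3*p - 12*c^2*p^2 + 18*c*p^3 + 27*p^4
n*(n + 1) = n^2 + n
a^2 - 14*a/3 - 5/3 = (a - 5)*(a + 1/3)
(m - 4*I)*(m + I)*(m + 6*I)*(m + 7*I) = m^4 + 10*I*m^3 + m^2 + 178*I*m - 168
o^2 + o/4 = o*(o + 1/4)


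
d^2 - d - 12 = (d - 4)*(d + 3)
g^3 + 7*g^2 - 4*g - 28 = (g - 2)*(g + 2)*(g + 7)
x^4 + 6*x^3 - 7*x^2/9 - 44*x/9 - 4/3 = (x - 1)*(x + 1/3)*(x + 2/3)*(x + 6)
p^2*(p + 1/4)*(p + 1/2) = p^4 + 3*p^3/4 + p^2/8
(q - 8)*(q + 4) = q^2 - 4*q - 32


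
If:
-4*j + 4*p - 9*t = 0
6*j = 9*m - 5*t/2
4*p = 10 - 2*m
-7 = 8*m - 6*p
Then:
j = 413/484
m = 8/11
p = 47/22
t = 69/121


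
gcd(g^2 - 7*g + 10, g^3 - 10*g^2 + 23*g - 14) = g - 2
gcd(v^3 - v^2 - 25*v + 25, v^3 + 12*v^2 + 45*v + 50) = v + 5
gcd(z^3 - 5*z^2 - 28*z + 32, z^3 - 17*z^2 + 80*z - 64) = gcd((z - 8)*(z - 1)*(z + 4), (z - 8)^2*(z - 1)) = z^2 - 9*z + 8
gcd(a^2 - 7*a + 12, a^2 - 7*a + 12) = a^2 - 7*a + 12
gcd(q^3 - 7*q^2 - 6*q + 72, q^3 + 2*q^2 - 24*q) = q - 4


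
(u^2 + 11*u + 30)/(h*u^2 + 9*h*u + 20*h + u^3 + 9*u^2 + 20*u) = (u + 6)/(h*u + 4*h + u^2 + 4*u)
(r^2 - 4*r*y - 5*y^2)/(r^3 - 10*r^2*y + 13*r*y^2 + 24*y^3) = (r - 5*y)/(r^2 - 11*r*y + 24*y^2)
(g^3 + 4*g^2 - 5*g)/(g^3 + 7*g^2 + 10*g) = (g - 1)/(g + 2)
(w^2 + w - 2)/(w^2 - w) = (w + 2)/w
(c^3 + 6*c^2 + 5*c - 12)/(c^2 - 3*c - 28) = (c^2 + 2*c - 3)/(c - 7)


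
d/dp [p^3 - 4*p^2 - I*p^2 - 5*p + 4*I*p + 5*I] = 3*p^2 - 8*p - 2*I*p - 5 + 4*I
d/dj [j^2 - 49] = 2*j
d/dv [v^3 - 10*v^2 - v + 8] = 3*v^2 - 20*v - 1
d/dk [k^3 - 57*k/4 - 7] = 3*k^2 - 57/4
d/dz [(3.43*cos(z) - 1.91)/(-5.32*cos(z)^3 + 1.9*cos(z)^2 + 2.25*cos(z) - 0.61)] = (-36.4952*cos(z)^3 + 37.0006*cos(z)^2 - 7.258*cos(z) - 2.2052)*sin(z)/(28.3024*cos(z)^6 - 20.216*cos(z)^5 - 20.33*cos(z)^4 + 15.0404*cos(z)^3 + 2.7445*cos(z)^2 - 2.745*cos(z) + 0.3721)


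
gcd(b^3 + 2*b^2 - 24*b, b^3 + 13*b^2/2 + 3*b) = b^2 + 6*b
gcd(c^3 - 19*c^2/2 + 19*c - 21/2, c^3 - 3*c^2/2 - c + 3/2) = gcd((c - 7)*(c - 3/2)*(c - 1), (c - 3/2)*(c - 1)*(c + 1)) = c^2 - 5*c/2 + 3/2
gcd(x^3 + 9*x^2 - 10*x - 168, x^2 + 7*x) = x + 7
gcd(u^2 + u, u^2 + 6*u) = u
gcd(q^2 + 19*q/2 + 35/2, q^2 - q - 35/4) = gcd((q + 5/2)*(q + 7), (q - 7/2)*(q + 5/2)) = q + 5/2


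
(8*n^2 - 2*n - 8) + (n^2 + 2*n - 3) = 9*n^2 - 11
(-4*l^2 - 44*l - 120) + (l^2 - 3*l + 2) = -3*l^2 - 47*l - 118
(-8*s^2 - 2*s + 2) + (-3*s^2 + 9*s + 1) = -11*s^2 + 7*s + 3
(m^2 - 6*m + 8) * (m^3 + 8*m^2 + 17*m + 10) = m^5 + 2*m^4 - 23*m^3 - 28*m^2 + 76*m + 80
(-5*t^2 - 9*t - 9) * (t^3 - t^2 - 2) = -5*t^5 - 4*t^4 + 19*t^2 + 18*t + 18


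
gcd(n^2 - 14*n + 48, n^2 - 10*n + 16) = n - 8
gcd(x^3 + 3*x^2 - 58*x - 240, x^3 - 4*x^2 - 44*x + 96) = x^2 - 2*x - 48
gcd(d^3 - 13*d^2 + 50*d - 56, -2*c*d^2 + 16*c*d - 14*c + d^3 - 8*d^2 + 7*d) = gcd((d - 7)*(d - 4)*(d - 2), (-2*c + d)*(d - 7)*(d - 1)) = d - 7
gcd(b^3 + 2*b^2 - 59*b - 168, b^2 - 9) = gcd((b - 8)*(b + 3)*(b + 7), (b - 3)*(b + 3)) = b + 3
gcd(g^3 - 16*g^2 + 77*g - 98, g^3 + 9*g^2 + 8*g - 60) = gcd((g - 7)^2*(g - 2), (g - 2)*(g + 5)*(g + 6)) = g - 2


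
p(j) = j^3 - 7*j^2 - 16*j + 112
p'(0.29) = -19.81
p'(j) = 3*j^2 - 14*j - 16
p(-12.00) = -2432.00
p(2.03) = 59.04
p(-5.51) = -179.64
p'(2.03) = -32.06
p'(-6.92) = 224.54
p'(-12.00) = 584.00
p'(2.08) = -32.14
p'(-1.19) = 4.91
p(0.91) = 92.40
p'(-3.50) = 69.75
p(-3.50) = 39.38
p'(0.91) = -26.26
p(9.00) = 130.00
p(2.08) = 57.43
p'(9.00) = 101.00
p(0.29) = 106.80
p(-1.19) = 119.44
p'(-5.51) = 152.22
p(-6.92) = -443.86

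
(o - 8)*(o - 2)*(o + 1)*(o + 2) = o^4 - 7*o^3 - 12*o^2 + 28*o + 32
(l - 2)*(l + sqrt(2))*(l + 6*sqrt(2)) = l^3 - 2*l^2 + 7*sqrt(2)*l^2 - 14*sqrt(2)*l + 12*l - 24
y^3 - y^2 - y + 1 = (y - 1)^2*(y + 1)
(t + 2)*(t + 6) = t^2 + 8*t + 12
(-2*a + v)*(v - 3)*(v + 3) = -2*a*v^2 + 18*a + v^3 - 9*v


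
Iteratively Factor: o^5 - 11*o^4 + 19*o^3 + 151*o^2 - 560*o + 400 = (o + 4)*(o^4 - 15*o^3 + 79*o^2 - 165*o + 100) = (o - 1)*(o + 4)*(o^3 - 14*o^2 + 65*o - 100) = (o - 4)*(o - 1)*(o + 4)*(o^2 - 10*o + 25) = (o - 5)*(o - 4)*(o - 1)*(o + 4)*(o - 5)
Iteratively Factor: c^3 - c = (c - 1)*(c^2 + c) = (c - 1)*(c + 1)*(c)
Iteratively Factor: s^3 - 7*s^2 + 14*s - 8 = (s - 2)*(s^2 - 5*s + 4) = (s - 2)*(s - 1)*(s - 4)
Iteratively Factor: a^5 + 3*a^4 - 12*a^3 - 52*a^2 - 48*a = (a + 2)*(a^4 + a^3 - 14*a^2 - 24*a) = (a + 2)*(a + 3)*(a^3 - 2*a^2 - 8*a) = (a + 2)^2*(a + 3)*(a^2 - 4*a) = (a - 4)*(a + 2)^2*(a + 3)*(a)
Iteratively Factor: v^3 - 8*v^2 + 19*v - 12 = (v - 4)*(v^2 - 4*v + 3) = (v - 4)*(v - 3)*(v - 1)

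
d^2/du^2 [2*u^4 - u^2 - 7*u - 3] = 24*u^2 - 2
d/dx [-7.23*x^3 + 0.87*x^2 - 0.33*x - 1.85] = -21.69*x^2 + 1.74*x - 0.33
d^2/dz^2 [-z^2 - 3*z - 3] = -2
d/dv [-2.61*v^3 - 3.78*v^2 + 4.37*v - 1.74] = -7.83*v^2 - 7.56*v + 4.37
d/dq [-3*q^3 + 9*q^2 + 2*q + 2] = -9*q^2 + 18*q + 2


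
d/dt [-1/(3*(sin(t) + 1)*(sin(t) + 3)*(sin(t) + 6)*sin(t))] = 2*(2*sin(t)^3 + 15*sin(t)^2 + 27*sin(t) + 9)*cos(t)/(3*(sin(t) + 1)^2*(sin(t) + 3)^2*(sin(t) + 6)^2*sin(t)^2)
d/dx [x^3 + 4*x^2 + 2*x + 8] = 3*x^2 + 8*x + 2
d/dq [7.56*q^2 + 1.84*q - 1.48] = 15.12*q + 1.84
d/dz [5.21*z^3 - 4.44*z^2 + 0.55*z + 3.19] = 15.63*z^2 - 8.88*z + 0.55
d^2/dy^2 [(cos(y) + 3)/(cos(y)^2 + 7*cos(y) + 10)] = (-9*(1 - cos(2*y))^2*cos(y) - 5*(1 - cos(2*y))^2 + 703*cos(y) + 102*cos(2*y) - 9*cos(3*y) + 2*cos(5*y) + 498)/(4*(cos(y) + 2)^3*(cos(y) + 5)^3)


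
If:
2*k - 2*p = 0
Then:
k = p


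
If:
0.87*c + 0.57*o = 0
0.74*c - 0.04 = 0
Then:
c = 0.05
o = -0.08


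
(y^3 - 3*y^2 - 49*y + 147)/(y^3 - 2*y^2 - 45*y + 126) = (y - 7)/(y - 6)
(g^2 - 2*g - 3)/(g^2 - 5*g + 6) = (g + 1)/(g - 2)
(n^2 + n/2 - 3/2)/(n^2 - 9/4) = 2*(n - 1)/(2*n - 3)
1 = 1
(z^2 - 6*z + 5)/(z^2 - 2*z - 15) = (z - 1)/(z + 3)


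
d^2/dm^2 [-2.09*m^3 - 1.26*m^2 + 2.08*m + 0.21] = -12.54*m - 2.52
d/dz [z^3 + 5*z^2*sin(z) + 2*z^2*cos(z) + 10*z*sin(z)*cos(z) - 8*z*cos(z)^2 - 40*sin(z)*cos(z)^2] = -2*z^2*sin(z) + 5*z^2*cos(z) + 3*z^2 + 10*z*sin(z) + 8*z*sin(2*z) + 4*z*cos(z) + 10*z*cos(2*z) + 5*sin(2*z) - 10*cos(z) - 4*cos(2*z) - 30*cos(3*z) - 4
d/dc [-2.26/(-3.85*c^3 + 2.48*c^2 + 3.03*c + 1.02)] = (-26.103*c^2 + 11.2096*c + 6.8478)/(-3.85*c^3 + 2.48*c^2 + 3.03*c + 1.02)^2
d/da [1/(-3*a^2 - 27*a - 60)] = (2*a + 9)/(3*(a^2 + 9*a + 20)^2)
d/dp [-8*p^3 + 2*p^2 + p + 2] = -24*p^2 + 4*p + 1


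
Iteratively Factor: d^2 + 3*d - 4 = (d + 4)*(d - 1)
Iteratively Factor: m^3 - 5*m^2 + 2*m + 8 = (m - 4)*(m^2 - m - 2) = (m - 4)*(m - 2)*(m + 1)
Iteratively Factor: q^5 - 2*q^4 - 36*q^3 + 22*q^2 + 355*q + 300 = (q - 5)*(q^4 + 3*q^3 - 21*q^2 - 83*q - 60) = (q - 5)*(q + 1)*(q^3 + 2*q^2 - 23*q - 60) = (q - 5)*(q + 1)*(q + 4)*(q^2 - 2*q - 15) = (q - 5)^2*(q + 1)*(q + 4)*(q + 3)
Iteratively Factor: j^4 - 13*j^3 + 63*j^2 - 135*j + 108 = (j - 4)*(j^3 - 9*j^2 + 27*j - 27) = (j - 4)*(j - 3)*(j^2 - 6*j + 9) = (j - 4)*(j - 3)^2*(j - 3)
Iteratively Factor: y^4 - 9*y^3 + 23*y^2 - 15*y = (y)*(y^3 - 9*y^2 + 23*y - 15) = y*(y - 3)*(y^2 - 6*y + 5) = y*(y - 3)*(y - 1)*(y - 5)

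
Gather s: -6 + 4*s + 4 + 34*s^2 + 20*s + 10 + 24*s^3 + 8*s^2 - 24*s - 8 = 24*s^3 + 42*s^2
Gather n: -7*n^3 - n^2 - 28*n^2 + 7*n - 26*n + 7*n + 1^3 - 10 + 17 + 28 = -7*n^3 - 29*n^2 - 12*n + 36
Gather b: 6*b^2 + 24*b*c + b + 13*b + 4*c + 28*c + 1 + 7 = 6*b^2 + b*(24*c + 14) + 32*c + 8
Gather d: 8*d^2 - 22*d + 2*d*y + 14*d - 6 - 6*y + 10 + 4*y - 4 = 8*d^2 + d*(2*y - 8) - 2*y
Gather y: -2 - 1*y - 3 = -y - 5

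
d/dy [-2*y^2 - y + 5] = -4*y - 1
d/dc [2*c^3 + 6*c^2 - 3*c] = 6*c^2 + 12*c - 3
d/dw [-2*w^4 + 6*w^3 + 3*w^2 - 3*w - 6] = -8*w^3 + 18*w^2 + 6*w - 3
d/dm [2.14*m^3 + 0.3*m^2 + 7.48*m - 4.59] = 6.42*m^2 + 0.6*m + 7.48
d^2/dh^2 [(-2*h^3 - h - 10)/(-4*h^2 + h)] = 4*(9*h^3 + 240*h^2 - 60*h + 5)/(h^3*(64*h^3 - 48*h^2 + 12*h - 1))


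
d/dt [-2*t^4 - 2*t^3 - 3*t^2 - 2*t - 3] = -8*t^3 - 6*t^2 - 6*t - 2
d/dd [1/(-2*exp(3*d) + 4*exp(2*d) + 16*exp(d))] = (3*exp(2*d) - 4*exp(d) - 8)*exp(-d)/(2*(-exp(2*d) + 2*exp(d) + 8)^2)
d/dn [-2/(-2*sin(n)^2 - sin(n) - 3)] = -2*(4*sin(n) + 1)*cos(n)/(sin(n) - cos(2*n) + 4)^2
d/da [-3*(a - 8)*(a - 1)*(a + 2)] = -9*a^2 + 42*a + 30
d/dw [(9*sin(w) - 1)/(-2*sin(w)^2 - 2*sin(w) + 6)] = (9*sin(w)^2 - 2*sin(w) + 26)*cos(w)/(2*(sin(w)^2 + sin(w) - 3)^2)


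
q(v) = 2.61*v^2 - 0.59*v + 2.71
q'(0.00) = -0.59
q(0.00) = 2.71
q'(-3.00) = -16.25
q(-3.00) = 27.97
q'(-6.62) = -35.15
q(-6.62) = 121.00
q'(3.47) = 17.52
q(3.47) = 32.09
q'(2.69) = 13.45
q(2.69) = 20.01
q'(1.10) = 5.15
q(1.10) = 5.22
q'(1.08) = 5.05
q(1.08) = 5.12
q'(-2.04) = -11.24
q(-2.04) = 14.78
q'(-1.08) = -6.23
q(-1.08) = 6.39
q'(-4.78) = -25.54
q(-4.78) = 65.16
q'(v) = 5.22*v - 0.59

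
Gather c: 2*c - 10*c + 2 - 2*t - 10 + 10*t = -8*c + 8*t - 8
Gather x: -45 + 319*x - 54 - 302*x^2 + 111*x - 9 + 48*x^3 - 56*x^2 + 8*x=48*x^3 - 358*x^2 + 438*x - 108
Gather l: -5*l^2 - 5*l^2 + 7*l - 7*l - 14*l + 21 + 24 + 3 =-10*l^2 - 14*l + 48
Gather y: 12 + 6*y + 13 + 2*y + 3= 8*y + 28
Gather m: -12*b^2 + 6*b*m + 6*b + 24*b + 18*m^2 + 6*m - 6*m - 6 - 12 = -12*b^2 + 6*b*m + 30*b + 18*m^2 - 18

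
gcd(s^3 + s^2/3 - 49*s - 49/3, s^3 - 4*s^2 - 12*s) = 1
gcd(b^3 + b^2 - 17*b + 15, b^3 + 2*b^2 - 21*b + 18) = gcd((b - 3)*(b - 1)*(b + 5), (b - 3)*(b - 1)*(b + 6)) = b^2 - 4*b + 3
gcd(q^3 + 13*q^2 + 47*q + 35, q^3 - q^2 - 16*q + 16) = 1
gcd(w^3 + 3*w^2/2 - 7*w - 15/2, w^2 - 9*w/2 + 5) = w - 5/2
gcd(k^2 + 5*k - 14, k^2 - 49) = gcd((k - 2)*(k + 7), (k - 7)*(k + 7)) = k + 7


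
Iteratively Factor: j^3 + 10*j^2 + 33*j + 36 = (j + 3)*(j^2 + 7*j + 12) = (j + 3)*(j + 4)*(j + 3)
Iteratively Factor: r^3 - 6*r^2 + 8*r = (r)*(r^2 - 6*r + 8) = r*(r - 2)*(r - 4)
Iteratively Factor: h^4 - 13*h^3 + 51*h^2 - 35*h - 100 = (h - 5)*(h^3 - 8*h^2 + 11*h + 20) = (h - 5)*(h + 1)*(h^2 - 9*h + 20) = (h - 5)*(h - 4)*(h + 1)*(h - 5)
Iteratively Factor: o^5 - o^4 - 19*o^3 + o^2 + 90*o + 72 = (o + 3)*(o^4 - 4*o^3 - 7*o^2 + 22*o + 24) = (o + 2)*(o + 3)*(o^3 - 6*o^2 + 5*o + 12) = (o - 3)*(o + 2)*(o + 3)*(o^2 - 3*o - 4) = (o - 3)*(o + 1)*(o + 2)*(o + 3)*(o - 4)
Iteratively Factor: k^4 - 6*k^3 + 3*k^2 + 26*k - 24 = (k - 4)*(k^3 - 2*k^2 - 5*k + 6) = (k - 4)*(k + 2)*(k^2 - 4*k + 3) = (k - 4)*(k - 1)*(k + 2)*(k - 3)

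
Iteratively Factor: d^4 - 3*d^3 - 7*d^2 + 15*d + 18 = (d + 2)*(d^3 - 5*d^2 + 3*d + 9) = (d - 3)*(d + 2)*(d^2 - 2*d - 3) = (d - 3)*(d + 1)*(d + 2)*(d - 3)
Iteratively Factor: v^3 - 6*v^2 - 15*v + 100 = (v - 5)*(v^2 - v - 20) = (v - 5)^2*(v + 4)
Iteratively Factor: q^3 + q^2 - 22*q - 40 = (q + 4)*(q^2 - 3*q - 10) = (q - 5)*(q + 4)*(q + 2)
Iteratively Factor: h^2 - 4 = (h - 2)*(h + 2)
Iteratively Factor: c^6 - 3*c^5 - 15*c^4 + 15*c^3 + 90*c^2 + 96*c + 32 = (c + 2)*(c^5 - 5*c^4 - 5*c^3 + 25*c^2 + 40*c + 16) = (c - 4)*(c + 2)*(c^4 - c^3 - 9*c^2 - 11*c - 4) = (c - 4)*(c + 1)*(c + 2)*(c^3 - 2*c^2 - 7*c - 4) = (c - 4)*(c + 1)^2*(c + 2)*(c^2 - 3*c - 4) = (c - 4)*(c + 1)^3*(c + 2)*(c - 4)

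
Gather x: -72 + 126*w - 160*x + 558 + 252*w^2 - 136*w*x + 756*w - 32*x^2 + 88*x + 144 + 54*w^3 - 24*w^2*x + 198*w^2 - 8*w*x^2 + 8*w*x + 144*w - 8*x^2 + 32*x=54*w^3 + 450*w^2 + 1026*w + x^2*(-8*w - 40) + x*(-24*w^2 - 128*w - 40) + 630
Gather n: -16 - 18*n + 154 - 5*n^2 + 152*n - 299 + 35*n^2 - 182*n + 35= 30*n^2 - 48*n - 126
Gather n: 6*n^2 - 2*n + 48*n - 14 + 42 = 6*n^2 + 46*n + 28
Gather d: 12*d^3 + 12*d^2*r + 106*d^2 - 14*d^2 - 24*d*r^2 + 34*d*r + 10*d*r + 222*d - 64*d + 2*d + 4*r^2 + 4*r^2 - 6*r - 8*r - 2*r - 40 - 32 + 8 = 12*d^3 + d^2*(12*r + 92) + d*(-24*r^2 + 44*r + 160) + 8*r^2 - 16*r - 64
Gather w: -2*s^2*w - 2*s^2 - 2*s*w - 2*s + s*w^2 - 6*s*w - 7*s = -2*s^2 + s*w^2 - 9*s + w*(-2*s^2 - 8*s)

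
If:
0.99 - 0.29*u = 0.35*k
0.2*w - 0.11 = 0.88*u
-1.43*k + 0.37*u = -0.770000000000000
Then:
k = 1.08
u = 2.11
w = 9.82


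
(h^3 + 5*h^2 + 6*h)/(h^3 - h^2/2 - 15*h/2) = 2*(h^2 + 5*h + 6)/(2*h^2 - h - 15)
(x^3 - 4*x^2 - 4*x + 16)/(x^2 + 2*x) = x - 6 + 8/x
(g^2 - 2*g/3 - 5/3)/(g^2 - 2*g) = (3*g^2 - 2*g - 5)/(3*g*(g - 2))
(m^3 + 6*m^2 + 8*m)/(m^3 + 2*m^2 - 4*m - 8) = m*(m + 4)/(m^2 - 4)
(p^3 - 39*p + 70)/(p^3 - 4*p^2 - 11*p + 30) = (p + 7)/(p + 3)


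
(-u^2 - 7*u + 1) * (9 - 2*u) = 2*u^3 + 5*u^2 - 65*u + 9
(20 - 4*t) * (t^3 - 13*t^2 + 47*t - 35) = -4*t^4 + 72*t^3 - 448*t^2 + 1080*t - 700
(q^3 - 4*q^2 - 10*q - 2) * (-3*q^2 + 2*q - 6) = -3*q^5 + 14*q^4 + 16*q^3 + 10*q^2 + 56*q + 12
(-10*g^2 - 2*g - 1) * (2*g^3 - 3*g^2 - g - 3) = -20*g^5 + 26*g^4 + 14*g^3 + 35*g^2 + 7*g + 3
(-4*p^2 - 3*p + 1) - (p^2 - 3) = -5*p^2 - 3*p + 4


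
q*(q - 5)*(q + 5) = q^3 - 25*q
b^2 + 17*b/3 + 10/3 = (b + 2/3)*(b + 5)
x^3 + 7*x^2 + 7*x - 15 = (x - 1)*(x + 3)*(x + 5)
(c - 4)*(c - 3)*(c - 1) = c^3 - 8*c^2 + 19*c - 12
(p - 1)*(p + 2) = p^2 + p - 2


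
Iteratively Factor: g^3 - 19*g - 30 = (g + 2)*(g^2 - 2*g - 15) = (g + 2)*(g + 3)*(g - 5)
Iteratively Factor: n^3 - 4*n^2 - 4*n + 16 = (n + 2)*(n^2 - 6*n + 8) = (n - 4)*(n + 2)*(n - 2)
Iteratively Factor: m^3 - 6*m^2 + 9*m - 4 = (m - 4)*(m^2 - 2*m + 1) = (m - 4)*(m - 1)*(m - 1)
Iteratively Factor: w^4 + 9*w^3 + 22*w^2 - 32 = (w + 4)*(w^3 + 5*w^2 + 2*w - 8) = (w + 2)*(w + 4)*(w^2 + 3*w - 4) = (w + 2)*(w + 4)^2*(w - 1)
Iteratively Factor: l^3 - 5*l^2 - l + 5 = (l - 1)*(l^2 - 4*l - 5) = (l - 5)*(l - 1)*(l + 1)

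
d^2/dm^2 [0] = 0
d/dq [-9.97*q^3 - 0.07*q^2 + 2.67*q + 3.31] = -29.91*q^2 - 0.14*q + 2.67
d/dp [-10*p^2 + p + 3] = 1 - 20*p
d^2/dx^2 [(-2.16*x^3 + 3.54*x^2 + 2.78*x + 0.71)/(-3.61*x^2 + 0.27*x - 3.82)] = (-2.8421709430404e-14*x^5 - 5.6843418860808e-14*x^4 - 138.618088*x^3 + 224.020158*x^2 + 423.290262*x - 89.57021)/(47.045881*x^6 - 10.556001*x^5 + 150.137373*x^4 - 22.359807*x^3 + 158.871126*x^2 - 11.819844*x + 55.742968)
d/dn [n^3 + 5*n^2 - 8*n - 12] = 3*n^2 + 10*n - 8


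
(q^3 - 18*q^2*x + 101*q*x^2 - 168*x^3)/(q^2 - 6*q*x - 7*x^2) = (q^2 - 11*q*x + 24*x^2)/(q + x)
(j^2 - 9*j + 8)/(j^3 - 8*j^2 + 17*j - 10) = (j - 8)/(j^2 - 7*j + 10)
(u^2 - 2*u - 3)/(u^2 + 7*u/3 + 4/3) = 3*(u - 3)/(3*u + 4)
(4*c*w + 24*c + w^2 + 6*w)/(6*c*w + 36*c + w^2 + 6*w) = (4*c + w)/(6*c + w)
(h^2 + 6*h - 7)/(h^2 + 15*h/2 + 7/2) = 2*(h - 1)/(2*h + 1)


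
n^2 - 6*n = n*(n - 6)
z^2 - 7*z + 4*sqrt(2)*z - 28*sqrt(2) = (z - 7)*(z + 4*sqrt(2))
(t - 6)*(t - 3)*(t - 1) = t^3 - 10*t^2 + 27*t - 18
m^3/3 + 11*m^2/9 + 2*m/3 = m*(m/3 + 1)*(m + 2/3)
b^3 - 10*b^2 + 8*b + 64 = (b - 8)*(b - 4)*(b + 2)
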